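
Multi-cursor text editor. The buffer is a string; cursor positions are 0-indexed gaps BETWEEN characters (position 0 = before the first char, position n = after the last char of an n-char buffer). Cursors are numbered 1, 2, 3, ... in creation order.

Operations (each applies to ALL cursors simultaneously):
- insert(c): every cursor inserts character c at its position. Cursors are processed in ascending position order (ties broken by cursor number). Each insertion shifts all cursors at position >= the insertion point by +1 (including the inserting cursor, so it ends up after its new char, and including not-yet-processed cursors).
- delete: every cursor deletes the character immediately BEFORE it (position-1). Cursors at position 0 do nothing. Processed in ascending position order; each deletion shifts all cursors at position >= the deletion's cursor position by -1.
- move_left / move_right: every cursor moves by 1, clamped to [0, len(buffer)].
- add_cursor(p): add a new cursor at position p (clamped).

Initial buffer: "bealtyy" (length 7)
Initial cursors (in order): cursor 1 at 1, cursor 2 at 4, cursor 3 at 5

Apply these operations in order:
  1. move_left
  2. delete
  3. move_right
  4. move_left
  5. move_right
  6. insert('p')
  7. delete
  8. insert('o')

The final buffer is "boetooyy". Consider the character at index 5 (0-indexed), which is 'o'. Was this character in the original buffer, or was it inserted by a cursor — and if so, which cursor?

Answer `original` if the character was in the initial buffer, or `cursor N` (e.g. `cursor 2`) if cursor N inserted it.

Answer: cursor 3

Derivation:
After op 1 (move_left): buffer="bealtyy" (len 7), cursors c1@0 c2@3 c3@4, authorship .......
After op 2 (delete): buffer="betyy" (len 5), cursors c1@0 c2@2 c3@2, authorship .....
After op 3 (move_right): buffer="betyy" (len 5), cursors c1@1 c2@3 c3@3, authorship .....
After op 4 (move_left): buffer="betyy" (len 5), cursors c1@0 c2@2 c3@2, authorship .....
After op 5 (move_right): buffer="betyy" (len 5), cursors c1@1 c2@3 c3@3, authorship .....
After op 6 (insert('p')): buffer="bpetppyy" (len 8), cursors c1@2 c2@6 c3@6, authorship .1..23..
After op 7 (delete): buffer="betyy" (len 5), cursors c1@1 c2@3 c3@3, authorship .....
After op 8 (insert('o')): buffer="boetooyy" (len 8), cursors c1@2 c2@6 c3@6, authorship .1..23..
Authorship (.=original, N=cursor N): . 1 . . 2 3 . .
Index 5: author = 3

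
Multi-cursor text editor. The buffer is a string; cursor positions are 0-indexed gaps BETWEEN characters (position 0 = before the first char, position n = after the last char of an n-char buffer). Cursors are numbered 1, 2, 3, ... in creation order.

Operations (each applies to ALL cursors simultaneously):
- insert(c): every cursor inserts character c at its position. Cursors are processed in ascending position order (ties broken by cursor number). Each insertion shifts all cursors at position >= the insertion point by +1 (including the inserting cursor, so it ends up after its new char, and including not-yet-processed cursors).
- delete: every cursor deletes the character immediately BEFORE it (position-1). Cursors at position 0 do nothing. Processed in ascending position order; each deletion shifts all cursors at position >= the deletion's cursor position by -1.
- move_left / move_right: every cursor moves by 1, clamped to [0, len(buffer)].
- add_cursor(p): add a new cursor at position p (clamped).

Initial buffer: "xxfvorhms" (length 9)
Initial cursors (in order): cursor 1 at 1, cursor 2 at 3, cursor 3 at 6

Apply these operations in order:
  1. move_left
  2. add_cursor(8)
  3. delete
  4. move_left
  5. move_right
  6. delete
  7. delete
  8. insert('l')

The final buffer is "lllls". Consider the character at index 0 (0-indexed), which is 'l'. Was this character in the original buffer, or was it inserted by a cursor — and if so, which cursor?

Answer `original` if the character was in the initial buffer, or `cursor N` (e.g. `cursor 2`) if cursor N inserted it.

Answer: cursor 1

Derivation:
After op 1 (move_left): buffer="xxfvorhms" (len 9), cursors c1@0 c2@2 c3@5, authorship .........
After op 2 (add_cursor(8)): buffer="xxfvorhms" (len 9), cursors c1@0 c2@2 c3@5 c4@8, authorship .........
After op 3 (delete): buffer="xfvrhs" (len 6), cursors c1@0 c2@1 c3@3 c4@5, authorship ......
After op 4 (move_left): buffer="xfvrhs" (len 6), cursors c1@0 c2@0 c3@2 c4@4, authorship ......
After op 5 (move_right): buffer="xfvrhs" (len 6), cursors c1@1 c2@1 c3@3 c4@5, authorship ......
After op 6 (delete): buffer="frs" (len 3), cursors c1@0 c2@0 c3@1 c4@2, authorship ...
After op 7 (delete): buffer="s" (len 1), cursors c1@0 c2@0 c3@0 c4@0, authorship .
After op 8 (insert('l')): buffer="lllls" (len 5), cursors c1@4 c2@4 c3@4 c4@4, authorship 1234.
Authorship (.=original, N=cursor N): 1 2 3 4 .
Index 0: author = 1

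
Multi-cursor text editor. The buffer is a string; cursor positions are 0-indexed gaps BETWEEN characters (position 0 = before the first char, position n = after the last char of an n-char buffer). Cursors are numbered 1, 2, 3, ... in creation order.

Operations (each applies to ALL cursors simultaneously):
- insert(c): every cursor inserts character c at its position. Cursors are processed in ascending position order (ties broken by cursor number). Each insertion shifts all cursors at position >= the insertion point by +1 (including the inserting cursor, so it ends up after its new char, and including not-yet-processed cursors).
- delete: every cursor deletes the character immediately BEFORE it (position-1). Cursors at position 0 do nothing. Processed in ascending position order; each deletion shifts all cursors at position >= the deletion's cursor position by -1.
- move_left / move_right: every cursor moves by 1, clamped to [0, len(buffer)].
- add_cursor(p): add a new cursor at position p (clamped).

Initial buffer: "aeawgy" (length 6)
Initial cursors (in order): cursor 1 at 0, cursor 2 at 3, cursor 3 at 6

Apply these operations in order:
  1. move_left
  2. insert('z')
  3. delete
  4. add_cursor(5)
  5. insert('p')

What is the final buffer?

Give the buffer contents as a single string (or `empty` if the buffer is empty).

Answer: paepawgppy

Derivation:
After op 1 (move_left): buffer="aeawgy" (len 6), cursors c1@0 c2@2 c3@5, authorship ......
After op 2 (insert('z')): buffer="zaezawgzy" (len 9), cursors c1@1 c2@4 c3@8, authorship 1..2...3.
After op 3 (delete): buffer="aeawgy" (len 6), cursors c1@0 c2@2 c3@5, authorship ......
After op 4 (add_cursor(5)): buffer="aeawgy" (len 6), cursors c1@0 c2@2 c3@5 c4@5, authorship ......
After op 5 (insert('p')): buffer="paepawgppy" (len 10), cursors c1@1 c2@4 c3@9 c4@9, authorship 1..2...34.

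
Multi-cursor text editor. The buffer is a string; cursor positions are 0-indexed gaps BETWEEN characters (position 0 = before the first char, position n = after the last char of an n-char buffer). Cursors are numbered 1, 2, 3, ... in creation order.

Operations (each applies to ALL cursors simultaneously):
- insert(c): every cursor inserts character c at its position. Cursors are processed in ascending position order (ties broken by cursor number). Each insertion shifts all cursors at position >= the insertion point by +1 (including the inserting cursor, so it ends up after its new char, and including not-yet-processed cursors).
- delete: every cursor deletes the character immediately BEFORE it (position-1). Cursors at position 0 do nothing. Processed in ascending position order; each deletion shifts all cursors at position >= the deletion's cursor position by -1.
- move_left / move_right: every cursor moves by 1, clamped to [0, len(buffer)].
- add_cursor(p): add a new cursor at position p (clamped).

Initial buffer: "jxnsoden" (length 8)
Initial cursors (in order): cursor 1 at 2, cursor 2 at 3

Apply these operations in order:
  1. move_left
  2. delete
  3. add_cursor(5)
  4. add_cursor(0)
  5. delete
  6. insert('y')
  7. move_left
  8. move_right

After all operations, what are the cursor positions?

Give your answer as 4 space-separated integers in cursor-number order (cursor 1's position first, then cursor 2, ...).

After op 1 (move_left): buffer="jxnsoden" (len 8), cursors c1@1 c2@2, authorship ........
After op 2 (delete): buffer="nsoden" (len 6), cursors c1@0 c2@0, authorship ......
After op 3 (add_cursor(5)): buffer="nsoden" (len 6), cursors c1@0 c2@0 c3@5, authorship ......
After op 4 (add_cursor(0)): buffer="nsoden" (len 6), cursors c1@0 c2@0 c4@0 c3@5, authorship ......
After op 5 (delete): buffer="nsodn" (len 5), cursors c1@0 c2@0 c4@0 c3@4, authorship .....
After op 6 (insert('y')): buffer="yyynsodyn" (len 9), cursors c1@3 c2@3 c4@3 c3@8, authorship 124....3.
After op 7 (move_left): buffer="yyynsodyn" (len 9), cursors c1@2 c2@2 c4@2 c3@7, authorship 124....3.
After op 8 (move_right): buffer="yyynsodyn" (len 9), cursors c1@3 c2@3 c4@3 c3@8, authorship 124....3.

Answer: 3 3 8 3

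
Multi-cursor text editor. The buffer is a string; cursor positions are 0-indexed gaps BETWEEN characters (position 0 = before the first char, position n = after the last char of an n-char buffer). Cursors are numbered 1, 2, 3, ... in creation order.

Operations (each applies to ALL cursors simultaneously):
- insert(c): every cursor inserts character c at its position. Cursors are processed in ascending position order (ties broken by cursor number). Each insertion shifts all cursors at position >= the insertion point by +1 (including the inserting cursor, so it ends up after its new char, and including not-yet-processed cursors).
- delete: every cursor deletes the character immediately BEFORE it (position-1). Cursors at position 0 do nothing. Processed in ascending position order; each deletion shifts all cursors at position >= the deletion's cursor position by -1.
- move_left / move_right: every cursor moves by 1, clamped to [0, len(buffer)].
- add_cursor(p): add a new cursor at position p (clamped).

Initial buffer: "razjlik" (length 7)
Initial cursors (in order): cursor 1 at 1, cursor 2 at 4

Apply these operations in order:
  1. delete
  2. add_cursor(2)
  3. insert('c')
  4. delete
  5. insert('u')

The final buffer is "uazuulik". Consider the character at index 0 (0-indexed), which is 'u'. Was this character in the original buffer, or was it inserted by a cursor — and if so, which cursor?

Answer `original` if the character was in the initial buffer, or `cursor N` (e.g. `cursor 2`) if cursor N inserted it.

After op 1 (delete): buffer="azlik" (len 5), cursors c1@0 c2@2, authorship .....
After op 2 (add_cursor(2)): buffer="azlik" (len 5), cursors c1@0 c2@2 c3@2, authorship .....
After op 3 (insert('c')): buffer="cazcclik" (len 8), cursors c1@1 c2@5 c3@5, authorship 1..23...
After op 4 (delete): buffer="azlik" (len 5), cursors c1@0 c2@2 c3@2, authorship .....
After op 5 (insert('u')): buffer="uazuulik" (len 8), cursors c1@1 c2@5 c3@5, authorship 1..23...
Authorship (.=original, N=cursor N): 1 . . 2 3 . . .
Index 0: author = 1

Answer: cursor 1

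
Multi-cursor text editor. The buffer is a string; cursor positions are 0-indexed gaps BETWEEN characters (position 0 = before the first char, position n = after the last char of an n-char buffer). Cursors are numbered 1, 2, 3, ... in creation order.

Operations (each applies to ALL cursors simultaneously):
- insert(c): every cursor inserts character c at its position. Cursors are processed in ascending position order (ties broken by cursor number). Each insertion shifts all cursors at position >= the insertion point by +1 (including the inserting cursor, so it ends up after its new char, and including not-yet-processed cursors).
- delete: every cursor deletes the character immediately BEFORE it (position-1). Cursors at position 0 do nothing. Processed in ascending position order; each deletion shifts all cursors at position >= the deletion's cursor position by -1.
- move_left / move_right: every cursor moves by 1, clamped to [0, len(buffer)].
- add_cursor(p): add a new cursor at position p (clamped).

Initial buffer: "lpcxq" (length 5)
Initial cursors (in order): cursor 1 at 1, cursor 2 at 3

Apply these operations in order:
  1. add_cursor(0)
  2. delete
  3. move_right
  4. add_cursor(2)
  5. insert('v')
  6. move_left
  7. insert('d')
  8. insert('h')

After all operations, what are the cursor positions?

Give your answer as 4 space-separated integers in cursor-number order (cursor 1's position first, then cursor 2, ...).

Answer: 6 13 6 13

Derivation:
After op 1 (add_cursor(0)): buffer="lpcxq" (len 5), cursors c3@0 c1@1 c2@3, authorship .....
After op 2 (delete): buffer="pxq" (len 3), cursors c1@0 c3@0 c2@1, authorship ...
After op 3 (move_right): buffer="pxq" (len 3), cursors c1@1 c3@1 c2@2, authorship ...
After op 4 (add_cursor(2)): buffer="pxq" (len 3), cursors c1@1 c3@1 c2@2 c4@2, authorship ...
After op 5 (insert('v')): buffer="pvvxvvq" (len 7), cursors c1@3 c3@3 c2@6 c4@6, authorship .13.24.
After op 6 (move_left): buffer="pvvxvvq" (len 7), cursors c1@2 c3@2 c2@5 c4@5, authorship .13.24.
After op 7 (insert('d')): buffer="pvddvxvddvq" (len 11), cursors c1@4 c3@4 c2@9 c4@9, authorship .1133.2244.
After op 8 (insert('h')): buffer="pvddhhvxvddhhvq" (len 15), cursors c1@6 c3@6 c2@13 c4@13, authorship .113133.224244.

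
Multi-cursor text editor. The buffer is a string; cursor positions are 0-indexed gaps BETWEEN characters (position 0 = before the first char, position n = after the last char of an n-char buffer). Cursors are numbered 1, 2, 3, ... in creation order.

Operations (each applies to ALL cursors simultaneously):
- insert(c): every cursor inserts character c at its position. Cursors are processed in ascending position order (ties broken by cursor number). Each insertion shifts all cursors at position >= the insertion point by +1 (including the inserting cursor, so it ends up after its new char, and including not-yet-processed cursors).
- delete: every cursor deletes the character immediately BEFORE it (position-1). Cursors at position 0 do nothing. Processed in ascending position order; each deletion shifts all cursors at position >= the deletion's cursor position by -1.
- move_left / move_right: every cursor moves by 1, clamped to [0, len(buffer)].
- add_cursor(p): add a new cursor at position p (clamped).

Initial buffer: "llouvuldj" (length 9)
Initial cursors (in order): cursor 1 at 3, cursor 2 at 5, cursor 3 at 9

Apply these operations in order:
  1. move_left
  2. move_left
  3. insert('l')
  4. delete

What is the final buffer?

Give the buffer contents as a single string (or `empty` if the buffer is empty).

After op 1 (move_left): buffer="llouvuldj" (len 9), cursors c1@2 c2@4 c3@8, authorship .........
After op 2 (move_left): buffer="llouvuldj" (len 9), cursors c1@1 c2@3 c3@7, authorship .........
After op 3 (insert('l')): buffer="llloluvulldj" (len 12), cursors c1@2 c2@5 c3@10, authorship .1..2....3..
After op 4 (delete): buffer="llouvuldj" (len 9), cursors c1@1 c2@3 c3@7, authorship .........

Answer: llouvuldj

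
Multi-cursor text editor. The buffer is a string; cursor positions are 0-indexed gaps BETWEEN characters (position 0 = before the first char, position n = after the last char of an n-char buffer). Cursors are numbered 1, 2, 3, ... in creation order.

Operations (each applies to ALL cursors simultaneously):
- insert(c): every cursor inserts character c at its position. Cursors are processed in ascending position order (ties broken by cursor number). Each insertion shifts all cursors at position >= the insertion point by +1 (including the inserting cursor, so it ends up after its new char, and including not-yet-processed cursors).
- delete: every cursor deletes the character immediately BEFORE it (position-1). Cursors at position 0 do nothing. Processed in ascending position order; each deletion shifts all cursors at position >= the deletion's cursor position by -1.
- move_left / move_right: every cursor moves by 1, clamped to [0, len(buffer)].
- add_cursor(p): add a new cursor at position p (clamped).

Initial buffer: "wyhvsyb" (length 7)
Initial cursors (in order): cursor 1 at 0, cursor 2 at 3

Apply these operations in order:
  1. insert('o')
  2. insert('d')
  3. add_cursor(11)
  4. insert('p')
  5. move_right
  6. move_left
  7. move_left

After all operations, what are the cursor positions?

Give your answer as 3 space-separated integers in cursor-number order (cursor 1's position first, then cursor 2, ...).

Answer: 2 8 12

Derivation:
After op 1 (insert('o')): buffer="owyhovsyb" (len 9), cursors c1@1 c2@5, authorship 1...2....
After op 2 (insert('d')): buffer="odwyhodvsyb" (len 11), cursors c1@2 c2@7, authorship 11...22....
After op 3 (add_cursor(11)): buffer="odwyhodvsyb" (len 11), cursors c1@2 c2@7 c3@11, authorship 11...22....
After op 4 (insert('p')): buffer="odpwyhodpvsybp" (len 14), cursors c1@3 c2@9 c3@14, authorship 111...222....3
After op 5 (move_right): buffer="odpwyhodpvsybp" (len 14), cursors c1@4 c2@10 c3@14, authorship 111...222....3
After op 6 (move_left): buffer="odpwyhodpvsybp" (len 14), cursors c1@3 c2@9 c3@13, authorship 111...222....3
After op 7 (move_left): buffer="odpwyhodpvsybp" (len 14), cursors c1@2 c2@8 c3@12, authorship 111...222....3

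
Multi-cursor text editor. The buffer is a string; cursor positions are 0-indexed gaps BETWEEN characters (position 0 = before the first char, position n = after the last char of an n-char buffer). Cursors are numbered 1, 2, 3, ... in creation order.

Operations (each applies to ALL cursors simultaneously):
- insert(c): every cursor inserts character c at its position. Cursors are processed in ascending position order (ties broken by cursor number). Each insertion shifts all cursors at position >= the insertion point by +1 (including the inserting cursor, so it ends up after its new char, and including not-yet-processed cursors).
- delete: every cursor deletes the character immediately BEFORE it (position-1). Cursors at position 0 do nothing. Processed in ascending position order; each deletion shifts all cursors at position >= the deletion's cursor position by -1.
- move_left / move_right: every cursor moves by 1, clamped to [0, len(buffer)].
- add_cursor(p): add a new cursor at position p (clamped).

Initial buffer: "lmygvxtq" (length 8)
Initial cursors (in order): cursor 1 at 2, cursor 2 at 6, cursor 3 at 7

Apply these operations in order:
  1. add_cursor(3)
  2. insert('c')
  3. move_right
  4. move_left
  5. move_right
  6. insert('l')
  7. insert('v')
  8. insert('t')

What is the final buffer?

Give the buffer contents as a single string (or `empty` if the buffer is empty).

Answer: lmcylvtcglvtvxctlvtcqlvt

Derivation:
After op 1 (add_cursor(3)): buffer="lmygvxtq" (len 8), cursors c1@2 c4@3 c2@6 c3@7, authorship ........
After op 2 (insert('c')): buffer="lmcycgvxctcq" (len 12), cursors c1@3 c4@5 c2@9 c3@11, authorship ..1.4...2.3.
After op 3 (move_right): buffer="lmcycgvxctcq" (len 12), cursors c1@4 c4@6 c2@10 c3@12, authorship ..1.4...2.3.
After op 4 (move_left): buffer="lmcycgvxctcq" (len 12), cursors c1@3 c4@5 c2@9 c3@11, authorship ..1.4...2.3.
After op 5 (move_right): buffer="lmcycgvxctcq" (len 12), cursors c1@4 c4@6 c2@10 c3@12, authorship ..1.4...2.3.
After op 6 (insert('l')): buffer="lmcylcglvxctlcql" (len 16), cursors c1@5 c4@8 c2@13 c3@16, authorship ..1.14.4..2.23.3
After op 7 (insert('v')): buffer="lmcylvcglvvxctlvcqlv" (len 20), cursors c1@6 c4@10 c2@16 c3@20, authorship ..1.114.44..2.223.33
After op 8 (insert('t')): buffer="lmcylvtcglvtvxctlvtcqlvt" (len 24), cursors c1@7 c4@12 c2@19 c3@24, authorship ..1.1114.444..2.2223.333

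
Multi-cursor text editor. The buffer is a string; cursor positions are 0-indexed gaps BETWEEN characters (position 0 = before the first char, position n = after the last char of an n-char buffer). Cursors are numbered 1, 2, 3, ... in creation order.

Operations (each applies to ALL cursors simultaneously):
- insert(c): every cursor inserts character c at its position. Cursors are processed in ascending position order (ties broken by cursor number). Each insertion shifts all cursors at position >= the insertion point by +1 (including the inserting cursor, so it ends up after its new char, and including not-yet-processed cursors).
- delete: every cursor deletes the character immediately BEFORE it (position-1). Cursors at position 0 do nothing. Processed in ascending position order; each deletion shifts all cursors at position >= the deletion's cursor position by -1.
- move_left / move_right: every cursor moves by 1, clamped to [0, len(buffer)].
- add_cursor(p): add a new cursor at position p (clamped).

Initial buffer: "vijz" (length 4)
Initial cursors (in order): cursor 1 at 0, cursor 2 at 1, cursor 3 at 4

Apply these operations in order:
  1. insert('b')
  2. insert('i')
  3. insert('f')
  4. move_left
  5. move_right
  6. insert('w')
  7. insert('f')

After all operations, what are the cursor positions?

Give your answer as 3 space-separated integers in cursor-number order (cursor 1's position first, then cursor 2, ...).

Answer: 5 11 19

Derivation:
After op 1 (insert('b')): buffer="bvbijzb" (len 7), cursors c1@1 c2@3 c3@7, authorship 1.2...3
After op 2 (insert('i')): buffer="bivbiijzbi" (len 10), cursors c1@2 c2@5 c3@10, authorship 11.22...33
After op 3 (insert('f')): buffer="bifvbifijzbif" (len 13), cursors c1@3 c2@7 c3@13, authorship 111.222...333
After op 4 (move_left): buffer="bifvbifijzbif" (len 13), cursors c1@2 c2@6 c3@12, authorship 111.222...333
After op 5 (move_right): buffer="bifvbifijzbif" (len 13), cursors c1@3 c2@7 c3@13, authorship 111.222...333
After op 6 (insert('w')): buffer="bifwvbifwijzbifw" (len 16), cursors c1@4 c2@9 c3@16, authorship 1111.2222...3333
After op 7 (insert('f')): buffer="bifwfvbifwfijzbifwf" (len 19), cursors c1@5 c2@11 c3@19, authorship 11111.22222...33333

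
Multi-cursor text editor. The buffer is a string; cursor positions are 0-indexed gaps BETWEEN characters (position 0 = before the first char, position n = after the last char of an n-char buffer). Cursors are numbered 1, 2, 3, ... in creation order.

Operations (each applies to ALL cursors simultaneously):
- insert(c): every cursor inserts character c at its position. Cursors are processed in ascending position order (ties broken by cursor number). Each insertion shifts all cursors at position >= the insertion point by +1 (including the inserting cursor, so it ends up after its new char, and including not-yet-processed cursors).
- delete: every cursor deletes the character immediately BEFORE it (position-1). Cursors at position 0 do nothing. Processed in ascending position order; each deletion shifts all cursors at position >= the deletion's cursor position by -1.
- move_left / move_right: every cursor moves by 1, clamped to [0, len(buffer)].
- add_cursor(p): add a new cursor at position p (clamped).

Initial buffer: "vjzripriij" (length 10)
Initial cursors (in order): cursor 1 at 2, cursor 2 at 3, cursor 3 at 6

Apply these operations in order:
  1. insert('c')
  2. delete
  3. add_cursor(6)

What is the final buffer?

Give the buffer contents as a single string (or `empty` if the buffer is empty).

Answer: vjzripriij

Derivation:
After op 1 (insert('c')): buffer="vjczcripcriij" (len 13), cursors c1@3 c2@5 c3@9, authorship ..1.2...3....
After op 2 (delete): buffer="vjzripriij" (len 10), cursors c1@2 c2@3 c3@6, authorship ..........
After op 3 (add_cursor(6)): buffer="vjzripriij" (len 10), cursors c1@2 c2@3 c3@6 c4@6, authorship ..........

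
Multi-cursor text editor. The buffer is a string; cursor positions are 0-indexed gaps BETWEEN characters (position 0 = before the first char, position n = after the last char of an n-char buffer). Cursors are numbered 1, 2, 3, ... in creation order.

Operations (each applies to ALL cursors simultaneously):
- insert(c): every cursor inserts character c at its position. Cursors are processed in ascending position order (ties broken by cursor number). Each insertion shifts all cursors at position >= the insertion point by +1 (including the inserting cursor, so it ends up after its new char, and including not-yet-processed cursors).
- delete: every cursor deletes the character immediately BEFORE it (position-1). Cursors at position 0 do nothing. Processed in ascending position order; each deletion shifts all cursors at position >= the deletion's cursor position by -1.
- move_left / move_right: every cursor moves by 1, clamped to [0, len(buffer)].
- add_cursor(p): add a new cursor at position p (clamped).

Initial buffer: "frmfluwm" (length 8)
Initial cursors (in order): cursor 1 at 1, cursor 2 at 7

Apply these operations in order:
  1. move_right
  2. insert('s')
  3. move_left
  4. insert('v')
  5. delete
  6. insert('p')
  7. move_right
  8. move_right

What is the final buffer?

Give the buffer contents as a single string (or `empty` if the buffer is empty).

After op 1 (move_right): buffer="frmfluwm" (len 8), cursors c1@2 c2@8, authorship ........
After op 2 (insert('s')): buffer="frsmfluwms" (len 10), cursors c1@3 c2@10, authorship ..1......2
After op 3 (move_left): buffer="frsmfluwms" (len 10), cursors c1@2 c2@9, authorship ..1......2
After op 4 (insert('v')): buffer="frvsmfluwmvs" (len 12), cursors c1@3 c2@11, authorship ..11......22
After op 5 (delete): buffer="frsmfluwms" (len 10), cursors c1@2 c2@9, authorship ..1......2
After op 6 (insert('p')): buffer="frpsmfluwmps" (len 12), cursors c1@3 c2@11, authorship ..11......22
After op 7 (move_right): buffer="frpsmfluwmps" (len 12), cursors c1@4 c2@12, authorship ..11......22
After op 8 (move_right): buffer="frpsmfluwmps" (len 12), cursors c1@5 c2@12, authorship ..11......22

Answer: frpsmfluwmps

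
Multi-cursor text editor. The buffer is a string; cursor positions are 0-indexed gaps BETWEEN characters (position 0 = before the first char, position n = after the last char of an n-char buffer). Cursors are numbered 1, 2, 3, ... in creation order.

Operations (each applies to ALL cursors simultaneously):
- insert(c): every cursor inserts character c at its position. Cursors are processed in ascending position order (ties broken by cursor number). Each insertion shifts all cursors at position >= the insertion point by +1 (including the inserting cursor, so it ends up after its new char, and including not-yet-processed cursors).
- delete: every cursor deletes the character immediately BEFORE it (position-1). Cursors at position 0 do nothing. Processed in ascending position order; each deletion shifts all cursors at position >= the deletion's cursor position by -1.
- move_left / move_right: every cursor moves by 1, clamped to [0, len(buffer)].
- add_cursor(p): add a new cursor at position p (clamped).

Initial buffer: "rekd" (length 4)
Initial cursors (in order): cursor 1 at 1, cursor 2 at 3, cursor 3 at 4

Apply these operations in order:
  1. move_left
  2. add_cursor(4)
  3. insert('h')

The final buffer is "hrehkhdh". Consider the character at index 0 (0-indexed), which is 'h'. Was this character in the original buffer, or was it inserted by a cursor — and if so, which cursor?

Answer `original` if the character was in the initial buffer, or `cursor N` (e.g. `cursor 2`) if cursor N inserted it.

Answer: cursor 1

Derivation:
After op 1 (move_left): buffer="rekd" (len 4), cursors c1@0 c2@2 c3@3, authorship ....
After op 2 (add_cursor(4)): buffer="rekd" (len 4), cursors c1@0 c2@2 c3@3 c4@4, authorship ....
After op 3 (insert('h')): buffer="hrehkhdh" (len 8), cursors c1@1 c2@4 c3@6 c4@8, authorship 1..2.3.4
Authorship (.=original, N=cursor N): 1 . . 2 . 3 . 4
Index 0: author = 1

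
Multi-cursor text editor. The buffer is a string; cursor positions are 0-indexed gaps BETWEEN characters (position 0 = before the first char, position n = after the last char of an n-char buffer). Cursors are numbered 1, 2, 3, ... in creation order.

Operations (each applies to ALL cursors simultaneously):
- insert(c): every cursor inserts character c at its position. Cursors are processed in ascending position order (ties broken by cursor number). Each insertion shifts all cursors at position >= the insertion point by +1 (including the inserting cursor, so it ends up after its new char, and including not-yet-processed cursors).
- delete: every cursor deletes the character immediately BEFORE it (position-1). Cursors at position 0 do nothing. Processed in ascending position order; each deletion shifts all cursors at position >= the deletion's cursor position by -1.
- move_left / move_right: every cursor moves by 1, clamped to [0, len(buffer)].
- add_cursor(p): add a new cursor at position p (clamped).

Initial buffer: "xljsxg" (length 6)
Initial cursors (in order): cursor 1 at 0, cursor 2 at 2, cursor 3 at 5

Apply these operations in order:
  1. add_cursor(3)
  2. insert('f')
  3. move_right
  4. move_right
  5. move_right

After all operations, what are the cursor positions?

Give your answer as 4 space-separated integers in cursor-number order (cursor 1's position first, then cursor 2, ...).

Answer: 4 7 10 9

Derivation:
After op 1 (add_cursor(3)): buffer="xljsxg" (len 6), cursors c1@0 c2@2 c4@3 c3@5, authorship ......
After op 2 (insert('f')): buffer="fxlfjfsxfg" (len 10), cursors c1@1 c2@4 c4@6 c3@9, authorship 1..2.4..3.
After op 3 (move_right): buffer="fxlfjfsxfg" (len 10), cursors c1@2 c2@5 c4@7 c3@10, authorship 1..2.4..3.
After op 4 (move_right): buffer="fxlfjfsxfg" (len 10), cursors c1@3 c2@6 c4@8 c3@10, authorship 1..2.4..3.
After op 5 (move_right): buffer="fxlfjfsxfg" (len 10), cursors c1@4 c2@7 c4@9 c3@10, authorship 1..2.4..3.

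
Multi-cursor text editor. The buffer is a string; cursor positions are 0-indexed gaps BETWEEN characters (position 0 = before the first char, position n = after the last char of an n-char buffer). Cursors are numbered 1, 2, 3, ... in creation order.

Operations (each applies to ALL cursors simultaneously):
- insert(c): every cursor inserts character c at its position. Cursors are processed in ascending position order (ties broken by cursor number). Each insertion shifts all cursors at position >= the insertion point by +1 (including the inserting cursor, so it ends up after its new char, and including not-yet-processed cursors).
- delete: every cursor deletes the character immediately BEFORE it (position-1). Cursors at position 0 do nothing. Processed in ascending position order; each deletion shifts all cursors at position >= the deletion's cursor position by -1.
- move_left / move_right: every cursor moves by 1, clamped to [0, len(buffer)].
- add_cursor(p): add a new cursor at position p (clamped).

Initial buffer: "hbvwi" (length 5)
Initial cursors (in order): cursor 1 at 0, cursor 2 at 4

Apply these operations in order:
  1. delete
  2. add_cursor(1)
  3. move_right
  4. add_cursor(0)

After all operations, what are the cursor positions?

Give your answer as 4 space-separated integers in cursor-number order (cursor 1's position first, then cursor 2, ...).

After op 1 (delete): buffer="hbvi" (len 4), cursors c1@0 c2@3, authorship ....
After op 2 (add_cursor(1)): buffer="hbvi" (len 4), cursors c1@0 c3@1 c2@3, authorship ....
After op 3 (move_right): buffer="hbvi" (len 4), cursors c1@1 c3@2 c2@4, authorship ....
After op 4 (add_cursor(0)): buffer="hbvi" (len 4), cursors c4@0 c1@1 c3@2 c2@4, authorship ....

Answer: 1 4 2 0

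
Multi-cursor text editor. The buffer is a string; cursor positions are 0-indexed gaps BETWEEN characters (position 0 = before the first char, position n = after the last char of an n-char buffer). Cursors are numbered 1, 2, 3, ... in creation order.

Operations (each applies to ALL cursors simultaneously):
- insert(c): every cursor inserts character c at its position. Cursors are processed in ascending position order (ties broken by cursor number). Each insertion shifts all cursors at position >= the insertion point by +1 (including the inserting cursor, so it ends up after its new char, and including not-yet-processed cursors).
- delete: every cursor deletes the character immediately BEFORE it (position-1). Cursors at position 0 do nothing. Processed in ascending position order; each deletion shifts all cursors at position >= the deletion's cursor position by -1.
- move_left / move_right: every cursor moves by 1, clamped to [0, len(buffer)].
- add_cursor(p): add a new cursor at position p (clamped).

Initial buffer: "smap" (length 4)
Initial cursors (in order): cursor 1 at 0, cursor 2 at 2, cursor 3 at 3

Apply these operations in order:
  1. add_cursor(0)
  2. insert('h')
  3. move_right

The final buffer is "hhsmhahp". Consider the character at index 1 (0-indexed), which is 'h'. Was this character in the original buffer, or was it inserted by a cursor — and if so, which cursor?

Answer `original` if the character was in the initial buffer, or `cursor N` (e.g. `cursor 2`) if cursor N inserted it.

Answer: cursor 4

Derivation:
After op 1 (add_cursor(0)): buffer="smap" (len 4), cursors c1@0 c4@0 c2@2 c3@3, authorship ....
After op 2 (insert('h')): buffer="hhsmhahp" (len 8), cursors c1@2 c4@2 c2@5 c3@7, authorship 14..2.3.
After op 3 (move_right): buffer="hhsmhahp" (len 8), cursors c1@3 c4@3 c2@6 c3@8, authorship 14..2.3.
Authorship (.=original, N=cursor N): 1 4 . . 2 . 3 .
Index 1: author = 4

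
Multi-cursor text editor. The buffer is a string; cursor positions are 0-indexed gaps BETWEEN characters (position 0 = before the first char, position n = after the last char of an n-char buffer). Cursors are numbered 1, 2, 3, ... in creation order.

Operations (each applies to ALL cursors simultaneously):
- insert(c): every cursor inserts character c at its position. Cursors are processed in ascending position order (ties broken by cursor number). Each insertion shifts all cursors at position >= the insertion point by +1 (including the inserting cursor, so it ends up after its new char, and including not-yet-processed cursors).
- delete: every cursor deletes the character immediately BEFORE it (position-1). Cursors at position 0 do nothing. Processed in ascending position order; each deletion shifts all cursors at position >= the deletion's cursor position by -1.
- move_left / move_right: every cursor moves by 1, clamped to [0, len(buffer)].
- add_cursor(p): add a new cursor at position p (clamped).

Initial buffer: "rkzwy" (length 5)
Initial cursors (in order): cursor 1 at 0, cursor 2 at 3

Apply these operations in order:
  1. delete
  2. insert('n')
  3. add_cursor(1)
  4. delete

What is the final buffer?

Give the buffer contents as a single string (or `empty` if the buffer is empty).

Answer: rkwy

Derivation:
After op 1 (delete): buffer="rkwy" (len 4), cursors c1@0 c2@2, authorship ....
After op 2 (insert('n')): buffer="nrknwy" (len 6), cursors c1@1 c2@4, authorship 1..2..
After op 3 (add_cursor(1)): buffer="nrknwy" (len 6), cursors c1@1 c3@1 c2@4, authorship 1..2..
After op 4 (delete): buffer="rkwy" (len 4), cursors c1@0 c3@0 c2@2, authorship ....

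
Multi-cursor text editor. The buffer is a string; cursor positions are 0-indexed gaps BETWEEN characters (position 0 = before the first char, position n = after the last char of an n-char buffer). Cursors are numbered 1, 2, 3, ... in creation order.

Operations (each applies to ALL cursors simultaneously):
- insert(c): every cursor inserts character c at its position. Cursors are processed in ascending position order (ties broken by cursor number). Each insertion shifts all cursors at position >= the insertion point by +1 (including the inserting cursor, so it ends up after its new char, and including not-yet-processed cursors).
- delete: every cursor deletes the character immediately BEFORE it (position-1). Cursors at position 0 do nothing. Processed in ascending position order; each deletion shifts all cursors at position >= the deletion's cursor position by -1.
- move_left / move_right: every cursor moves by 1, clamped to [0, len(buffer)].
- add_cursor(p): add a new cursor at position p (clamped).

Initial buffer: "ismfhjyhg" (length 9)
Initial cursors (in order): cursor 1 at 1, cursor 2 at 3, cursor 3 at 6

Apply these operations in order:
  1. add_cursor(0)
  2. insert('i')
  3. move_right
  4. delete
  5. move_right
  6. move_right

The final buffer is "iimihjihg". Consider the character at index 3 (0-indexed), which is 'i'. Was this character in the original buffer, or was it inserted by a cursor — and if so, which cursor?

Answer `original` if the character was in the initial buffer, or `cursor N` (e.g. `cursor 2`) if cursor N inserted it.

Answer: cursor 2

Derivation:
After op 1 (add_cursor(0)): buffer="ismfhjyhg" (len 9), cursors c4@0 c1@1 c2@3 c3@6, authorship .........
After op 2 (insert('i')): buffer="iiismifhjiyhg" (len 13), cursors c4@1 c1@3 c2@6 c3@10, authorship 4.1..2...3...
After op 3 (move_right): buffer="iiismifhjiyhg" (len 13), cursors c4@2 c1@4 c2@7 c3@11, authorship 4.1..2...3...
After op 4 (delete): buffer="iimihjihg" (len 9), cursors c4@1 c1@2 c2@4 c3@7, authorship 41.2..3..
After op 5 (move_right): buffer="iimihjihg" (len 9), cursors c4@2 c1@3 c2@5 c3@8, authorship 41.2..3..
After op 6 (move_right): buffer="iimihjihg" (len 9), cursors c4@3 c1@4 c2@6 c3@9, authorship 41.2..3..
Authorship (.=original, N=cursor N): 4 1 . 2 . . 3 . .
Index 3: author = 2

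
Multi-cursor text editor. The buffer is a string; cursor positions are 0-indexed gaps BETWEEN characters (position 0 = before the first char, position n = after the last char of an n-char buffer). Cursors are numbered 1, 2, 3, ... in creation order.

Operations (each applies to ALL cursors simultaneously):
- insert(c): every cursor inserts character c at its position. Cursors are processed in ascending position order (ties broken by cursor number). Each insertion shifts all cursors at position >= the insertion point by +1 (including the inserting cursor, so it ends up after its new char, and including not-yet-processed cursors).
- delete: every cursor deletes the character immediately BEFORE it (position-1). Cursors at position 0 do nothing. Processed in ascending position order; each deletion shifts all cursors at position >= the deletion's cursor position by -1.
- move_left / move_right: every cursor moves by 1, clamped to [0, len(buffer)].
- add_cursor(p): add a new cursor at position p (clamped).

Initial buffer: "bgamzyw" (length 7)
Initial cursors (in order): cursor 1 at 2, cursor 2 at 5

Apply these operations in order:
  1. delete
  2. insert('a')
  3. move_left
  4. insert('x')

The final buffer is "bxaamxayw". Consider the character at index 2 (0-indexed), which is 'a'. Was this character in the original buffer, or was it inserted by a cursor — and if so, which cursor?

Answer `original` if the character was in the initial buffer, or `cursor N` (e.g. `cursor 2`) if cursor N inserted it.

After op 1 (delete): buffer="bamyw" (len 5), cursors c1@1 c2@3, authorship .....
After op 2 (insert('a')): buffer="baamayw" (len 7), cursors c1@2 c2@5, authorship .1..2..
After op 3 (move_left): buffer="baamayw" (len 7), cursors c1@1 c2@4, authorship .1..2..
After op 4 (insert('x')): buffer="bxaamxayw" (len 9), cursors c1@2 c2@6, authorship .11..22..
Authorship (.=original, N=cursor N): . 1 1 . . 2 2 . .
Index 2: author = 1

Answer: cursor 1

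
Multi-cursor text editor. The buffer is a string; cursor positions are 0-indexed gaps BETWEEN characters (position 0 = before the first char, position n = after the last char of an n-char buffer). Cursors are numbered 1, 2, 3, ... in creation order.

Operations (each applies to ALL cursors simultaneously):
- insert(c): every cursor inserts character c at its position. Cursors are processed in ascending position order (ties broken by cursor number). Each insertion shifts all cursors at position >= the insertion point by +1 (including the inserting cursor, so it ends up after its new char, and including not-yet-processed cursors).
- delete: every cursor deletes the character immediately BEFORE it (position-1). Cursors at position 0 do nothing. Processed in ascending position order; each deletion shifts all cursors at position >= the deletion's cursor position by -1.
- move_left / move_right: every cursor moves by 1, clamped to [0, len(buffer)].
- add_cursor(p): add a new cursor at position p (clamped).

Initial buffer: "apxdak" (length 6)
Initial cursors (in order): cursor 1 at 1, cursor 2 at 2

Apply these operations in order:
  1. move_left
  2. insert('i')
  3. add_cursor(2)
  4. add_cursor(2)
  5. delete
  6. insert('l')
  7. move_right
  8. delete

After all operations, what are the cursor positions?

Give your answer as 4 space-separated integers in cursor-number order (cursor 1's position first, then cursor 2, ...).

After op 1 (move_left): buffer="apxdak" (len 6), cursors c1@0 c2@1, authorship ......
After op 2 (insert('i')): buffer="iaipxdak" (len 8), cursors c1@1 c2@3, authorship 1.2.....
After op 3 (add_cursor(2)): buffer="iaipxdak" (len 8), cursors c1@1 c3@2 c2@3, authorship 1.2.....
After op 4 (add_cursor(2)): buffer="iaipxdak" (len 8), cursors c1@1 c3@2 c4@2 c2@3, authorship 1.2.....
After op 5 (delete): buffer="pxdak" (len 5), cursors c1@0 c2@0 c3@0 c4@0, authorship .....
After op 6 (insert('l')): buffer="llllpxdak" (len 9), cursors c1@4 c2@4 c3@4 c4@4, authorship 1234.....
After op 7 (move_right): buffer="llllpxdak" (len 9), cursors c1@5 c2@5 c3@5 c4@5, authorship 1234.....
After op 8 (delete): buffer="lxdak" (len 5), cursors c1@1 c2@1 c3@1 c4@1, authorship 1....

Answer: 1 1 1 1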